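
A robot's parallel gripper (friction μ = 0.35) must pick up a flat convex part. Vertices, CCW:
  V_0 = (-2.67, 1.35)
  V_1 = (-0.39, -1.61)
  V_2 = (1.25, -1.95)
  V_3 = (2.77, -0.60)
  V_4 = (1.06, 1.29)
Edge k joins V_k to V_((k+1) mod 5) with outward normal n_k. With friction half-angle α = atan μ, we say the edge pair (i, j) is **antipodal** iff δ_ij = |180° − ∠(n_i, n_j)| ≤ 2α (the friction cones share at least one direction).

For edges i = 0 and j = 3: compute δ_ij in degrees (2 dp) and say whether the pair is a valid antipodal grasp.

α = atan 0.35 = 19.29°;  2α = 38.58°
edge 0: e_0 = (+2.28, -2.96);  n_0 = (-0.7922, -0.6102)
edge 3: e_3 = (-1.71, +1.89);  n_3 = (+0.7415, +0.6709)
∠(n_0, n_3) = 175.47°
δ = |180° − 175.47°| = 4.53°
4.53° ≤ 2α = 38.58°  →  valid

δ = 4.53°, valid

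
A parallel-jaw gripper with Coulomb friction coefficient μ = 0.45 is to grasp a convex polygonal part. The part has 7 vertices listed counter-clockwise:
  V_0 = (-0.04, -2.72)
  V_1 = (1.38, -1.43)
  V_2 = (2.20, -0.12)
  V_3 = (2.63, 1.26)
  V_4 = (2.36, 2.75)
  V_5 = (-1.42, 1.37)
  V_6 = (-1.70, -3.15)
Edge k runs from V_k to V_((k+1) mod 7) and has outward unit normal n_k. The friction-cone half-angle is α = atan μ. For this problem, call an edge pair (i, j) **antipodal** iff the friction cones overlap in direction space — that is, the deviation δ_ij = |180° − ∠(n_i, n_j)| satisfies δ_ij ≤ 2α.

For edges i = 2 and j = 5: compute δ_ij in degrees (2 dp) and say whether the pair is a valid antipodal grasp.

α = atan 0.45 = 24.23°;  2α = 48.46°
edge 2: e_2 = (+0.43, +1.38);  n_2 = (+0.9547, -0.2975)
edge 5: e_5 = (-0.28, -4.52);  n_5 = (-0.9981, +0.0618)
∠(n_2, n_5) = 166.24°
δ = |180° − 166.24°| = 13.76°
13.76° ≤ 2α = 48.46°  →  valid

δ = 13.76°, valid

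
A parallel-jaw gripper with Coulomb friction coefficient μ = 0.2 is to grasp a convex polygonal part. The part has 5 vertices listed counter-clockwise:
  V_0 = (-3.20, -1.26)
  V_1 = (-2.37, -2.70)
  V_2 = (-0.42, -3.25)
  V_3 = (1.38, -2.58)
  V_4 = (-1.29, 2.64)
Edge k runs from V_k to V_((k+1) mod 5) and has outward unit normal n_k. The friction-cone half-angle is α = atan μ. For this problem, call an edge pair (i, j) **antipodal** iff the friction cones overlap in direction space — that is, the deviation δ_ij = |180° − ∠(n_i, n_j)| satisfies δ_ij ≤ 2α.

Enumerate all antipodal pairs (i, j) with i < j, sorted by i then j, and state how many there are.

α = atan 0.2 = 11.31°;  2α = 22.62°
n_0 = (-0.8664, -0.4994)
n_1 = (-0.2715, -0.9624)
n_2 = (+0.3488, -0.9372)
n_3 = (+0.8903, +0.4554)
n_4 = (-0.8981, +0.4398)
  (0,1): δ = 135.71°  ·
  (0,2): δ = 99.54°  ·
  (0,3): δ = 2.87°  ✓
  (0,4): δ = 123.95°  ·
  (1,2): δ = 143.83°  ·
  (1,3): δ = 47.16°  ·
  (1,4): δ = 79.66°  ·
  (2,3): δ = 83.33°  ·
  (2,4): δ = 43.49°  ·
  (3,4): δ = 53.18°  ·
antipodal pairs: 1

count = 1; pairs: (0,3)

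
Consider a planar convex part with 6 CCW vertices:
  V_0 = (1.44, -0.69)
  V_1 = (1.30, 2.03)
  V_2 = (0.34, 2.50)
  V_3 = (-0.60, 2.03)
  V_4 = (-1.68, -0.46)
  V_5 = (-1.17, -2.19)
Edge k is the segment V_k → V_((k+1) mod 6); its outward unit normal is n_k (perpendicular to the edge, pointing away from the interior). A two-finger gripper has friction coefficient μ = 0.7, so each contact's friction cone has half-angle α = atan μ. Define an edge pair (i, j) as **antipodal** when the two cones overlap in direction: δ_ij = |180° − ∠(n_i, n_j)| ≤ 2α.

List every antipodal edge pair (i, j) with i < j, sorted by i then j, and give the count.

count = 7; pairs: (0,2), (0,3), (0,4), (1,4), (1,5), (2,5), (3,5)

α = atan 0.7 = 34.99°;  2α = 69.98°
n_0 = (+0.9987, +0.0514)
n_1 = (+0.4397, +0.8981)
n_2 = (-0.4472, +0.8944)
n_3 = (-0.9174, +0.3979)
n_4 = (-0.9592, -0.2828)
n_5 = (+0.4983, -0.8670)
  (0,1): δ = 119.03°  ·
  (0,2): δ = 66.38°  ✓
  (0,3): δ = 26.39°  ✓
  (0,4): δ = 13.48°  ✓
  (0,5): δ = 116.94°  ·
  (1,2): δ = 127.35°  ·
  (1,3): δ = 87.36°  ·
  (1,4): δ = 47.49°  ✓
  (1,5): δ = 55.97°  ✓
  (2,3): δ = 140.01°  ·
  (2,4): δ = 100.14°  ·
  (2,5): δ = 3.32°  ✓
  (3,4): δ = 140.13°  ·
  (3,5): δ = 36.67°  ✓
  (4,5): δ = 76.54°  ·
antipodal pairs: 7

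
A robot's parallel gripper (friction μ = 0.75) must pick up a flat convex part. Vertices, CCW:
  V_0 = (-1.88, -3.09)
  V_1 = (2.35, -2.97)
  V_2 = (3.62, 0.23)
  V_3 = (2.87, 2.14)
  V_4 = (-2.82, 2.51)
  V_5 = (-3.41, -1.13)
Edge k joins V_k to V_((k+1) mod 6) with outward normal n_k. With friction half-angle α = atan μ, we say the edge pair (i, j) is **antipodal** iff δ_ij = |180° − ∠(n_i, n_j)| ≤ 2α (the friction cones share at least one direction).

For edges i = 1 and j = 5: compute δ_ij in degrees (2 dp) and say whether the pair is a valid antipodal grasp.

δ = 59.62°, valid

α = atan 0.75 = 36.87°;  2α = 73.74°
edge 1: e_1 = (+1.27, +3.20);  n_1 = (+0.9295, -0.3689)
edge 5: e_5 = (+1.53, -1.96);  n_5 = (-0.7883, -0.6153)
∠(n_1, n_5) = 120.38°
δ = |180° − 120.38°| = 59.62°
59.62° ≤ 2α = 73.74°  →  valid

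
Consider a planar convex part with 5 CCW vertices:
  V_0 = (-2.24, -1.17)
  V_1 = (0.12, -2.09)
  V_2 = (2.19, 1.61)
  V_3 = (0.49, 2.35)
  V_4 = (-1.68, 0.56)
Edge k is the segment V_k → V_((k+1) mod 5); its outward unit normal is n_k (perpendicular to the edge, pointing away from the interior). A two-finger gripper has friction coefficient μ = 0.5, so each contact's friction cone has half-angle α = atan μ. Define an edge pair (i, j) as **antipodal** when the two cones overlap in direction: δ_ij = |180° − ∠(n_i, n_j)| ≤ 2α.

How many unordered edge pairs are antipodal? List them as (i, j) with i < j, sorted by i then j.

count = 3; pairs: (0,2), (1,3), (1,4)

α = atan 0.5 = 26.57°;  2α = 53.13°
n_0 = (-0.3632, -0.9317)
n_1 = (+0.8727, -0.4882)
n_2 = (+0.3991, +0.9169)
n_3 = (-0.6363, +0.7714)
n_4 = (-0.9514, +0.3080)
  (0,1): δ = 97.93°  ·
  (0,2): δ = 2.23°  ✓
  (0,3): δ = 60.82°  ·
  (0,4): δ = 93.36°  ·
  (1,2): δ = 84.30°  ·
  (1,3): δ = 21.26°  ✓
  (1,4): δ = 11.29°  ✓
  (2,3): δ = 116.96°  ·
  (2,4): δ = 84.41°  ·
  (3,4): δ = 147.46°  ·
antipodal pairs: 3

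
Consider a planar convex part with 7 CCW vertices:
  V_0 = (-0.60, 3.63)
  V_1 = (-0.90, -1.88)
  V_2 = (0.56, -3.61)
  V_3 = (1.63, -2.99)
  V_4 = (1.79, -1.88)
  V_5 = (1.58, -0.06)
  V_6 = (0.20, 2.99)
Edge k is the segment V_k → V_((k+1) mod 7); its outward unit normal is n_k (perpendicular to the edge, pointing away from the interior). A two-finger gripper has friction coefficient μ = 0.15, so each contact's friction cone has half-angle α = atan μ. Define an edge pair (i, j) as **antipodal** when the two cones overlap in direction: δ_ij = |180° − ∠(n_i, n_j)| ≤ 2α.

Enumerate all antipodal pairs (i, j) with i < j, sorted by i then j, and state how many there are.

α = atan 0.15 = 8.53°;  2α = 17.06°
n_0 = (-0.9985, +0.0544)
n_1 = (-0.7642, -0.6450)
n_2 = (+0.5014, -0.8652)
n_3 = (+0.9898, -0.1427)
n_4 = (+0.9934, +0.1146)
n_5 = (+0.9111, +0.4122)
n_6 = (+0.6247, +0.7809)
  (0,1): δ = 136.72°  ·
  (0,2): δ = 56.79°  ·
  (0,3): δ = 5.09°  ✓
  (0,4): δ = 9.70°  ✓
  (0,5): δ = 27.46°  ·
  (0,6): δ = 54.46°  ·
  (1,2): δ = 100.07°  ·
  (1,3): δ = 48.36°  ·
  (1,4): δ = 33.58°  ·
  (1,5): δ = 15.82°  ✓
  (1,6): δ = 11.18°  ✓
  (2,3): δ = 128.29°  ·
  (2,4): δ = 113.51°  ·
  (2,5): δ = 95.74°  ·
  (2,6): δ = 68.75°  ·
  (3,4): δ = 165.22°  ·
  (3,5): δ = 147.45°  ·
  (3,6): δ = 120.46°  ·
  (4,5): δ = 162.24°  ·
  (4,6): δ = 135.24°  ·
  (5,6): δ = 153.00°  ·
antipodal pairs: 4

count = 4; pairs: (0,3), (0,4), (1,5), (1,6)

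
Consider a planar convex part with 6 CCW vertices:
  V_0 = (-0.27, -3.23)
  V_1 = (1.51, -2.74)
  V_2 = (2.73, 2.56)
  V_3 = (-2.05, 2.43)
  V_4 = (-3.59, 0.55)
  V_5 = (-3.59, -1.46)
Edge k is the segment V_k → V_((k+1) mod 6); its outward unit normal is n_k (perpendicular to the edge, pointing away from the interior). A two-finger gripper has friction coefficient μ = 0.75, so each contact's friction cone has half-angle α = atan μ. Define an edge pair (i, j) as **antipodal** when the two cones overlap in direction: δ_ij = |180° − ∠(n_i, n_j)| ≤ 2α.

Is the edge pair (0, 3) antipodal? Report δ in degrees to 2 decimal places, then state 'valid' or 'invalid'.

α = atan 0.75 = 36.87°;  2α = 73.74°
edge 0: e_0 = (+1.78, +0.49);  n_0 = (+0.2654, -0.9641)
edge 3: e_3 = (-1.54, -1.88);  n_3 = (-0.7736, +0.6337)
∠(n_0, n_3) = 144.71°
δ = |180° − 144.71°| = 35.29°
35.29° ≤ 2α = 73.74°  →  valid

δ = 35.29°, valid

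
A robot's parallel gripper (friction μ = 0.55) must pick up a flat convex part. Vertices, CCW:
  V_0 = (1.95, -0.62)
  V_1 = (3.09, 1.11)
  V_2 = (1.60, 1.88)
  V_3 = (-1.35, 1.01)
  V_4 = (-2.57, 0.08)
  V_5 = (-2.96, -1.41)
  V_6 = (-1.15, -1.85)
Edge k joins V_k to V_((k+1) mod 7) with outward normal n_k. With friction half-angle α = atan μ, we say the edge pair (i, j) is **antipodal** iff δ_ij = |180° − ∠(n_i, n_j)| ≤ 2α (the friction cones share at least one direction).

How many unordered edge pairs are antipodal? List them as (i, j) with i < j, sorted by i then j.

α = atan 0.55 = 28.81°;  2α = 57.62°
n_0 = (+0.8350, -0.5502)
n_1 = (+0.4591, +0.8884)
n_2 = (-0.2829, +0.9592)
n_3 = (-0.6062, +0.7953)
n_4 = (-0.9674, +0.2532)
n_5 = (-0.2362, -0.9717)
n_6 = (+0.3688, -0.9295)
  (0,1): δ = 83.95°  ·
  (0,2): δ = 40.19°  ✓
  (0,3): δ = 19.30°  ✓
  (0,4): δ = 18.72°  ✓
  (0,5): δ = 109.72°  ·
  (0,6): δ = 145.03°  ·
  (1,2): δ = 136.24°  ·
  (1,3): δ = 115.35°  ·
  (1,4): δ = 77.34°  ·
  (1,5): δ = 13.67°  ✓
  (1,6): δ = 48.97°  ✓
  (2,3): δ = 159.11°  ·
  (2,4): δ = 121.10°  ·
  (2,5): δ = 30.09°  ✓
  (2,6): δ = 5.21°  ✓
  (3,4): δ = 141.99°  ·
  (3,5): δ = 50.98°  ✓
  (3,6): δ = 15.68°  ✓
  (4,5): δ = 89.00°  ·
  (4,6): δ = 53.69°  ✓
  (5,6): δ = 144.69°  ·
antipodal pairs: 10

count = 10; pairs: (0,2), (0,3), (0,4), (1,5), (1,6), (2,5), (2,6), (3,5), (3,6), (4,6)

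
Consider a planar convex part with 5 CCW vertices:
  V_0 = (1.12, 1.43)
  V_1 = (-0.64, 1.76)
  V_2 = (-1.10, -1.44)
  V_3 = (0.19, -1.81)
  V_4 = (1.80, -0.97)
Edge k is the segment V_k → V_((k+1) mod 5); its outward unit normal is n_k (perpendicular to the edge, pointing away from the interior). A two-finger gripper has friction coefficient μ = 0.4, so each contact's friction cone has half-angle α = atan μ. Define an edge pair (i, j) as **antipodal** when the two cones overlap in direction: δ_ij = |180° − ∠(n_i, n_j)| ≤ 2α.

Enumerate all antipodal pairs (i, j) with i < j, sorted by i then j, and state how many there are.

count = 3; pairs: (0,2), (0,3), (1,4)

α = atan 0.4 = 21.80°;  2α = 43.60°
n_0 = (+0.1843, +0.9829)
n_1 = (-0.9898, +0.1423)
n_2 = (-0.2757, -0.9612)
n_3 = (+0.4626, -0.8866)
n_4 = (+0.9621, +0.2726)
  (0,1): δ = 87.56°  ·
  (0,2): δ = 5.38°  ✓
  (0,3): δ = 38.17°  ✓
  (0,4): δ = 116.44°  ·
  (1,2): δ = 97.82°  ·
  (1,3): δ = 54.27°  ·
  (1,4): δ = 24.00°  ✓
  (2,3): δ = 136.44°  ·
  (2,4): δ = 58.18°  ·
  (3,4): δ = 101.73°  ·
antipodal pairs: 3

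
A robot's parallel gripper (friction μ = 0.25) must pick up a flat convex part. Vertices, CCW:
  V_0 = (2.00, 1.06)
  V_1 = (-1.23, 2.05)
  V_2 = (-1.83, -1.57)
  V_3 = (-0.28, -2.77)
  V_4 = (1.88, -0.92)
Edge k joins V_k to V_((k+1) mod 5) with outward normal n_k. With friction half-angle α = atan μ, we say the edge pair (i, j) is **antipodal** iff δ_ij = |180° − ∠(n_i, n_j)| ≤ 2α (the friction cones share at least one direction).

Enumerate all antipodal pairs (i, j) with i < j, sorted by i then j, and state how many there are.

α = atan 0.25 = 14.04°;  2α = 28.07°
n_0 = (+0.2930, +0.9561)
n_1 = (-0.9865, +0.1635)
n_2 = (-0.6122, -0.7907)
n_3 = (+0.6505, -0.7595)
n_4 = (+0.9982, -0.0605)
  (0,1): δ = 82.37°  ·
  (0,2): δ = 20.71°  ✓
  (0,3): δ = 57.62°  ·
  (0,4): δ = 103.57°  ·
  (1,2): δ = 118.34°  ·
  (1,3): δ = 40.01°  ·
  (1,4): δ = 5.94°  ✓
  (2,3): δ = 101.67°  ·
  (2,4): δ = 55.72°  ·
  (3,4): δ = 134.05°  ·
antipodal pairs: 2

count = 2; pairs: (0,2), (1,4)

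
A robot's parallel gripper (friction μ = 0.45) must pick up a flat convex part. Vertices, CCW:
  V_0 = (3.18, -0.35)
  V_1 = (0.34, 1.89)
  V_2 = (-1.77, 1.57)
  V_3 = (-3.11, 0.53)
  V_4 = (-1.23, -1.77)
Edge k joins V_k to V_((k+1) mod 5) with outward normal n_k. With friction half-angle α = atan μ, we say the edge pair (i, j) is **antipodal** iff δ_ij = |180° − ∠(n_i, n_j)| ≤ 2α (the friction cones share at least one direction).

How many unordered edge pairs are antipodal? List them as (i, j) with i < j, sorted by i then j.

α = atan 0.45 = 24.23°;  2α = 48.46°
n_0 = (+0.6193, +0.7852)
n_1 = (-0.1499, +0.9887)
n_2 = (-0.6131, +0.7900)
n_3 = (-0.7743, -0.6329)
n_4 = (+0.3065, -0.9519)
  (0,1): δ = 133.11°  ·
  (0,2): δ = 103.92°  ·
  (0,3): δ = 12.47°  ✓
  (0,4): δ = 56.11°  ·
  (1,2): δ = 150.81°  ·
  (1,3): δ = 59.36°  ·
  (1,4): δ = 9.22°  ✓
  (2,3): δ = 88.55°  ·
  (2,4): δ = 19.97°  ✓
  (3,4): δ = 111.41°  ·
antipodal pairs: 3

count = 3; pairs: (0,3), (1,4), (2,4)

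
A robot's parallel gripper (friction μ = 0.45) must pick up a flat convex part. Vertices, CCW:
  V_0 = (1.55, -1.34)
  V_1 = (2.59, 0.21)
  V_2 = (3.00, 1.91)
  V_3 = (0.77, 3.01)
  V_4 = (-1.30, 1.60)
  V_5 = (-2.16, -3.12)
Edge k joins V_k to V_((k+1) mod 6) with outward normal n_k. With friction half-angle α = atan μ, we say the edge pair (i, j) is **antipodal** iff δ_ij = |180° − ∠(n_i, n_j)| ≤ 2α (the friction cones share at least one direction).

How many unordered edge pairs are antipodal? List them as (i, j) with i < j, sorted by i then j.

count = 5; pairs: (0,3), (0,4), (1,3), (1,4), (3,5)

α = atan 0.45 = 24.23°;  2α = 48.46°
n_0 = (+0.8304, -0.5572)
n_1 = (+0.9721, -0.2345)
n_2 = (+0.4424, +0.8968)
n_3 = (-0.5630, +0.8265)
n_4 = (-0.9838, +0.1793)
n_5 = (+0.4326, -0.9016)
  (0,1): δ = 159.70°  ·
  (0,2): δ = 82.40°  ·
  (0,3): δ = 21.88°  ✓
  (0,4): δ = 23.53°  ✓
  (0,5): δ = 149.49°  ·
  (1,2): δ = 102.70°  ·
  (1,3): δ = 42.18°  ✓
  (1,4): δ = 3.23°  ✓
  (1,5): δ = 129.19°  ·
  (2,3): δ = 119.48°  ·
  (2,4): δ = 74.07°  ·
  (2,5): δ = 51.89°  ·
  (3,4): δ = 134.59°  ·
  (3,5): δ = 8.63°  ✓
  (4,5): δ = 54.04°  ·
antipodal pairs: 5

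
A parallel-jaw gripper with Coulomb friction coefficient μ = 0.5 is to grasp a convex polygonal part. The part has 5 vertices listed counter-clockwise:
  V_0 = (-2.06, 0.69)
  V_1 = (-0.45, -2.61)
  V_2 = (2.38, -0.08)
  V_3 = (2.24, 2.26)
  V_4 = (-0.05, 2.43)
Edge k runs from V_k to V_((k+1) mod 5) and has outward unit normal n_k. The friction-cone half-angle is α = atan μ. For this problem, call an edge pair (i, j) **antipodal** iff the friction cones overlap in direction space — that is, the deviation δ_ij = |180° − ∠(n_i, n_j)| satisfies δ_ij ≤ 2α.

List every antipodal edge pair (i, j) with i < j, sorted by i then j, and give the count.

count = 4; pairs: (0,2), (1,3), (1,4), (2,4)

α = atan 0.5 = 26.57°;  2α = 53.13°
n_0 = (-0.8987, -0.4385)
n_1 = (+0.6665, -0.7455)
n_2 = (+0.9982, +0.0597)
n_3 = (+0.0740, +0.9973)
n_4 = (-0.6545, +0.7561)
  (0,1): δ = 74.21°  ·
  (0,2): δ = 22.58°  ✓
  (0,3): δ = 59.75°  ·
  (0,4): δ = 104.88°  ·
  (1,2): δ = 128.37°  ·
  (1,3): δ = 46.04°  ✓
  (1,4): δ = 0.91°  ✓
  (2,3): δ = 97.67°  ·
  (2,4): δ = 52.54°  ✓
  (3,4): δ = 134.87°  ·
antipodal pairs: 4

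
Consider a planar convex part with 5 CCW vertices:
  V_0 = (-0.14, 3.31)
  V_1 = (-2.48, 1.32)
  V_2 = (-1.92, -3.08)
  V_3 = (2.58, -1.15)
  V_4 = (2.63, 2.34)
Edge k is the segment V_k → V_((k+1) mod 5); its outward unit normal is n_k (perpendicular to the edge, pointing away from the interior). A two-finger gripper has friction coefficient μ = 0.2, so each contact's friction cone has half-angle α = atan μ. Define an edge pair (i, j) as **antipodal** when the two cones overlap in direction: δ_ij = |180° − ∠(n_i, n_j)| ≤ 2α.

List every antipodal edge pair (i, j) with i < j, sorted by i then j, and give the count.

count = 2; pairs: (0,2), (1,3)

α = atan 0.2 = 11.31°;  2α = 22.62°
n_0 = (-0.6478, +0.7618)
n_1 = (-0.9920, -0.1263)
n_2 = (+0.3942, -0.9190)
n_3 = (+0.9999, -0.0143)
n_4 = (+0.3305, +0.9438)
  (0,1): δ = 123.13°  ·
  (0,2): δ = 17.16°  ✓
  (0,3): δ = 48.80°  ·
  (0,4): δ = 120.32°  ·
  (1,2): δ = 74.04°  ·
  (1,3): δ = 8.07°  ✓
  (1,4): δ = 63.45°  ·
  (2,3): δ = 114.03°  ·
  (2,4): δ = 42.51°  ·
  (3,4): δ = 108.48°  ·
antipodal pairs: 2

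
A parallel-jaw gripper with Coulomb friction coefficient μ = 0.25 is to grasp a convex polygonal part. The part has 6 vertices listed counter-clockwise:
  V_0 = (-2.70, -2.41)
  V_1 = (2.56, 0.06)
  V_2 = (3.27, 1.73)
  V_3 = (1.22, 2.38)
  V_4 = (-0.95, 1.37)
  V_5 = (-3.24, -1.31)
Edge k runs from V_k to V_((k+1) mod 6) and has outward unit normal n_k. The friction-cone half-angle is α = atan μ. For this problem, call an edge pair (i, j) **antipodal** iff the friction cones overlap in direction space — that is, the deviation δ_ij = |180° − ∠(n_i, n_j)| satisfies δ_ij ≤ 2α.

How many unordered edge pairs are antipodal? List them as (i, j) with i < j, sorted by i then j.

α = atan 0.25 = 14.04°;  2α = 28.07°
n_0 = (+0.4251, -0.9052)
n_1 = (+0.9203, -0.3913)
n_2 = (+0.3022, +0.9532)
n_3 = (-0.4220, +0.9066)
n_4 = (-0.7603, +0.6496)
n_5 = (-0.8977, -0.4407)
  (0,1): δ = 138.19°  ·
  (0,2): δ = 42.75°  ·
  (0,3): δ = 0.19°  ✓
  (0,4): δ = 24.33°  ✓
  (0,5): δ = 90.99°  ·
  (1,2): δ = 84.56°  ·
  (1,3): δ = 42.01°  ·
  (1,4): δ = 17.48°  ✓
  (1,5): δ = 49.18°  ·
  (2,3): δ = 137.45°  ·
  (2,4): δ = 112.92°  ·
  (2,5): δ = 46.26°  ·
  (3,4): δ = 155.47°  ·
  (3,5): δ = 88.81°  ·
  (4,5): δ = 113.34°  ·
antipodal pairs: 3

count = 3; pairs: (0,3), (0,4), (1,4)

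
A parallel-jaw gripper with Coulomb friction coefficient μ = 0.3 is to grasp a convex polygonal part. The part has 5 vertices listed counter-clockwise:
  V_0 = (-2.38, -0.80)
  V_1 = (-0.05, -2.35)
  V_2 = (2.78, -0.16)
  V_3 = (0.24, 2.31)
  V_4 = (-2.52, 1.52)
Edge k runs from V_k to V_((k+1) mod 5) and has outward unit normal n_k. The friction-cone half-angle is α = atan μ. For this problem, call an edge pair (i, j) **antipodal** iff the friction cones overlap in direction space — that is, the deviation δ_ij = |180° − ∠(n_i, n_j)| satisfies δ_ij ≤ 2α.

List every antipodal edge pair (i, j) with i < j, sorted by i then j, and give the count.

α = atan 0.3 = 16.70°;  2α = 33.40°
n_0 = (-0.5539, -0.8326)
n_1 = (+0.6120, -0.7909)
n_2 = (+0.6972, +0.7169)
n_3 = (-0.2752, +0.9614)
n_4 = (-0.9982, -0.0602)
  (0,1): δ = 108.63°  ·
  (0,2): δ = 10.57°  ✓
  (0,3): δ = 49.61°  ·
  (0,4): δ = 127.09°  ·
  (1,2): δ = 81.93°  ·
  (1,3): δ = 21.76°  ✓
  (1,4): δ = 55.72°  ·
  (2,3): δ = 119.83°  ·
  (2,4): δ = 42.35°  ·
  (3,4): δ = 102.52°  ·
antipodal pairs: 2

count = 2; pairs: (0,2), (1,3)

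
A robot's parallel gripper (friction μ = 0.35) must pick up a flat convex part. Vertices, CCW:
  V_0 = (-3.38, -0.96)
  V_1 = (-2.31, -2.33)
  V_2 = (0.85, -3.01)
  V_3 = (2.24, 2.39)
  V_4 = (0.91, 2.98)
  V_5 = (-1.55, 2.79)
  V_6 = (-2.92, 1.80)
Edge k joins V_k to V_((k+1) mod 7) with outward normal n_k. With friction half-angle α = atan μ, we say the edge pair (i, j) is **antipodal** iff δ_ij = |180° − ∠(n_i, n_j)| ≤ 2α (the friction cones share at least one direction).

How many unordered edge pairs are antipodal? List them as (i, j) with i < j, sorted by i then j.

α = atan 0.35 = 19.29°;  2α = 38.58°
n_0 = (-0.7881, -0.6155)
n_1 = (-0.2104, -0.9776)
n_2 = (+0.9684, -0.2493)
n_3 = (+0.4055, +0.9141)
n_4 = (-0.0770, +0.9970)
n_5 = (-0.5857, +0.8105)
n_6 = (-0.9864, +0.1644)
  (0,1): δ = 140.13°  ·
  (0,2): δ = 52.43°  ·
  (0,3): δ = 28.09°  ✓
  (0,4): δ = 56.43°  ·
  (0,5): δ = 87.86°  ·
  (0,6): δ = 132.55°  ·
  (1,2): δ = 92.29°  ·
  (1,3): δ = 11.78°  ✓
  (1,4): δ = 16.56°  ✓
  (1,5): δ = 48.00°  ·
  (1,6): δ = 92.68°  ·
  (2,3): δ = 99.49°  ·
  (2,4): δ = 71.15°  ·
  (2,5): δ = 39.71°  ·
  (2,6): δ = 4.97°  ✓
  (3,4): δ = 151.66°  ·
  (3,5): δ = 120.22°  ·
  (3,6): δ = 75.54°  ·
  (4,5): δ = 148.56°  ·
  (4,6): δ = 103.88°  ·
  (5,6): δ = 135.32°  ·
antipodal pairs: 4

count = 4; pairs: (0,3), (1,3), (1,4), (2,6)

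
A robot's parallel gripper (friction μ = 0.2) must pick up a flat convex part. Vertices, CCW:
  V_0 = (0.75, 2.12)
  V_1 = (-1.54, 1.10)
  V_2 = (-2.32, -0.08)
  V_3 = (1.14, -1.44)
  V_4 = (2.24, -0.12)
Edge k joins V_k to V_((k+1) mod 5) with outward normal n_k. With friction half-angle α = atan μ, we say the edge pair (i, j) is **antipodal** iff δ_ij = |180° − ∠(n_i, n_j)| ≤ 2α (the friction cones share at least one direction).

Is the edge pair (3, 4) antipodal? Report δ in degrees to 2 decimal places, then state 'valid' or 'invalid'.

α = atan 0.2 = 11.31°;  2α = 22.62°
edge 3: e_3 = (+1.10, +1.32);  n_3 = (+0.7682, -0.6402)
edge 4: e_4 = (-1.49, +2.24);  n_4 = (+0.8326, +0.5538)
∠(n_3, n_4) = 73.44°
δ = |180° − 73.44°| = 106.56°
106.56° > 2α = 22.62°  →  invalid

δ = 106.56°, invalid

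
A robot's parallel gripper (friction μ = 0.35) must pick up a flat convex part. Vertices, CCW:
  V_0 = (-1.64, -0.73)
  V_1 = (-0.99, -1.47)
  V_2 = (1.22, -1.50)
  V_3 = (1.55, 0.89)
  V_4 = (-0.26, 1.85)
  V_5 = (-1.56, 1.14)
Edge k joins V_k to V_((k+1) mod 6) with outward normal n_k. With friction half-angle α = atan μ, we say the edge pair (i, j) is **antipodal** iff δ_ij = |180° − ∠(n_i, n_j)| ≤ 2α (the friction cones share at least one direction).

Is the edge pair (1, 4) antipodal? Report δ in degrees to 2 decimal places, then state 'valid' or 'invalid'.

α = atan 0.35 = 19.29°;  2α = 38.58°
edge 1: e_1 = (+2.21, -0.03);  n_1 = (-0.0136, -0.9999)
edge 4: e_4 = (-1.30, -0.71);  n_4 = (-0.4793, +0.8776)
∠(n_1, n_4) = 150.58°
δ = |180° − 150.58°| = 29.42°
29.42° ≤ 2α = 38.58°  →  valid

δ = 29.42°, valid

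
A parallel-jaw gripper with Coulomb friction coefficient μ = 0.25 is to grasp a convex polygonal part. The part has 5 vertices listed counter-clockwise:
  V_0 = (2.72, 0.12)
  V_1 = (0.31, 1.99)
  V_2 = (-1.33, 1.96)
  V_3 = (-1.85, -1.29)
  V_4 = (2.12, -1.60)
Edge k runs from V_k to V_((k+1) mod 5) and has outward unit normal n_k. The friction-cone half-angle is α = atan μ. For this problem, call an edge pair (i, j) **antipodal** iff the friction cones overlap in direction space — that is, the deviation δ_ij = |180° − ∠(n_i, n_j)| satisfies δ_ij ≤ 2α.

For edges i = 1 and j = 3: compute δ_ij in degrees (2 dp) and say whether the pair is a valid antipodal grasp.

α = atan 0.25 = 14.04°;  2α = 28.07°
edge 1: e_1 = (-1.64, -0.03);  n_1 = (-0.0183, +0.9998)
edge 3: e_3 = (+3.97, -0.31);  n_3 = (-0.0778, -0.9970)
∠(n_1, n_3) = 174.49°
δ = |180° − 174.49°| = 5.51°
5.51° ≤ 2α = 28.07°  →  valid

δ = 5.51°, valid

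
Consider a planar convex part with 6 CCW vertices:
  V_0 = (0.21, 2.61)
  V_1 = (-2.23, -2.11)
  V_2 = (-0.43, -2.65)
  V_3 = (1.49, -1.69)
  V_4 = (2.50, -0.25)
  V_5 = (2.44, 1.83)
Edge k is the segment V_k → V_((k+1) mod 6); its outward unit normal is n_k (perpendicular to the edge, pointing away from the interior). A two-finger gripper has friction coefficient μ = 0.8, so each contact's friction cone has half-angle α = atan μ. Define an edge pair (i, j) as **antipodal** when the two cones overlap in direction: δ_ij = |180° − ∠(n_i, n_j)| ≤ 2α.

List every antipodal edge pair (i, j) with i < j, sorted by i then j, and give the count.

α = atan 0.8 = 38.66°;  2α = 77.32°
n_0 = (-0.8883, +0.4592)
n_1 = (-0.2873, -0.9578)
n_2 = (+0.4472, -0.8944)
n_3 = (+0.8187, -0.5742)
n_4 = (+0.9996, +0.0288)
n_5 = (+0.3302, +0.9439)
  (0,1): δ = 79.36°  ·
  (0,2): δ = 36.10°  ✓
  (0,3): δ = 7.71°  ✓
  (0,4): δ = 28.99°  ✓
  (0,5): δ = 98.06°  ·
  (1,2): δ = 136.74°  ·
  (1,3): δ = 108.35°  ·
  (1,4): δ = 71.65°  ✓
  (1,5): δ = 2.58°  ✓
  (2,3): δ = 151.61°  ·
  (2,4): δ = 114.91°  ·
  (2,5): δ = 45.84°  ✓
  (3,4): δ = 143.30°  ·
  (3,5): δ = 74.23°  ✓
  (4,5): δ = 110.93°  ·
antipodal pairs: 7

count = 7; pairs: (0,2), (0,3), (0,4), (1,4), (1,5), (2,5), (3,5)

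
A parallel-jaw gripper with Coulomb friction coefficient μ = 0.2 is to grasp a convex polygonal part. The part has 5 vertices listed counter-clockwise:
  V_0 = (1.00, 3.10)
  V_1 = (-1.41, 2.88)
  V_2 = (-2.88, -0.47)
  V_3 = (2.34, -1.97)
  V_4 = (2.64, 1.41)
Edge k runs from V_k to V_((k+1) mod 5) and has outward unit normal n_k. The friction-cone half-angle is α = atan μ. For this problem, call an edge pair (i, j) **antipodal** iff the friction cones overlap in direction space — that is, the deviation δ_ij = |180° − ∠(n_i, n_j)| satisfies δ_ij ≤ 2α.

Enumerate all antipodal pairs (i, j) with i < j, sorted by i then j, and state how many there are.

α = atan 0.2 = 11.31°;  2α = 22.62°
n_0 = (-0.0909, +0.9959)
n_1 = (-0.9157, +0.4018)
n_2 = (-0.2762, -0.9611)
n_3 = (+0.9961, -0.0884)
n_4 = (+0.7176, +0.6964)
  (0,1): δ = 118.91°  ·
  (0,2): δ = 21.25°  ✓
  (0,3): δ = 79.71°  ·
  (0,4): δ = 128.92°  ·
  (1,2): δ = 82.34°  ·
  (1,3): δ = 18.62°  ✓
  (1,4): δ = 67.83°  ·
  (2,3): δ = 79.04°  ·
  (2,4): δ = 29.83°  ·
  (3,4): δ = 130.79°  ·
antipodal pairs: 2

count = 2; pairs: (0,2), (1,3)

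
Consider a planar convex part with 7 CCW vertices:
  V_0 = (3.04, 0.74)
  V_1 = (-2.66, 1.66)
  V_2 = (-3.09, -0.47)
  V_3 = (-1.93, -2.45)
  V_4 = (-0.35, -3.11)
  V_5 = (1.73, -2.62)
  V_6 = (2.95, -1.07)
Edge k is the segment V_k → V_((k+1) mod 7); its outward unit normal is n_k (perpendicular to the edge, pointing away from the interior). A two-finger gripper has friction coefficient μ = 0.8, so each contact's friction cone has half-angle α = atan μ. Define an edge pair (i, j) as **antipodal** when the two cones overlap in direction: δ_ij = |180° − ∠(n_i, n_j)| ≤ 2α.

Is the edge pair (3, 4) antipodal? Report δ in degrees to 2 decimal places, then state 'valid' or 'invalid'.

α = atan 0.8 = 38.66°;  2α = 77.32°
edge 3: e_3 = (+1.58, -0.66);  n_3 = (-0.3854, -0.9227)
edge 4: e_4 = (+2.08, +0.49);  n_4 = (+0.2293, -0.9734)
∠(n_3, n_4) = 35.93°
δ = |180° − 35.93°| = 144.07°
144.07° > 2α = 77.32°  →  invalid

δ = 144.07°, invalid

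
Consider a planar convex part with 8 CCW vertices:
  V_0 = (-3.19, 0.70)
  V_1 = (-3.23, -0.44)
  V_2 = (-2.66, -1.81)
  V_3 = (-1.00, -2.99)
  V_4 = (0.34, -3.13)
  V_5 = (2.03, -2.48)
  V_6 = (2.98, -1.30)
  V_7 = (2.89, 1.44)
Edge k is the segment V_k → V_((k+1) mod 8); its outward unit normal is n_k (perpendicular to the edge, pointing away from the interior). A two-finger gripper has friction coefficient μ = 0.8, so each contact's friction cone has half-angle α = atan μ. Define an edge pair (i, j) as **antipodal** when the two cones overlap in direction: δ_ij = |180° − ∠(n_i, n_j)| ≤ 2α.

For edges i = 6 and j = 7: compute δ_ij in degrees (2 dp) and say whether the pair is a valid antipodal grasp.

δ = 84.94°, invalid

α = atan 0.8 = 38.66°;  2α = 77.32°
edge 6: e_6 = (-0.09, +2.74);  n_6 = (+0.9995, +0.0328)
edge 7: e_7 = (-6.08, -0.74);  n_7 = (-0.1208, +0.9927)
∠(n_6, n_7) = 95.06°
δ = |180° − 95.06°| = 84.94°
84.94° > 2α = 77.32°  →  invalid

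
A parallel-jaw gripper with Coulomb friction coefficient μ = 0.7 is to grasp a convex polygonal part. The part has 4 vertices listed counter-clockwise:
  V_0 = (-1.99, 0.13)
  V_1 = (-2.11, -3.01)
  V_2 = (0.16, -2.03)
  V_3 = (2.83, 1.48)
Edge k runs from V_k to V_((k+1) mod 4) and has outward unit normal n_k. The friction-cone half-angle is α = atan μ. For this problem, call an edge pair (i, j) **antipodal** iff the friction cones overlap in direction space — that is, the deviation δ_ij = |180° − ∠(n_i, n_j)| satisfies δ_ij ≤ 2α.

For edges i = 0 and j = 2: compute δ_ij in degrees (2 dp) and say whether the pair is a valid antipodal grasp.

α = atan 0.7 = 34.99°;  2α = 69.98°
edge 0: e_0 = (-0.12, -3.14);  n_0 = (-0.9993, +0.0382)
edge 2: e_2 = (+2.67, +3.51);  n_2 = (+0.7959, -0.6054)
∠(n_0, n_2) = 144.93°
δ = |180° − 144.93°| = 35.07°
35.07° ≤ 2α = 69.98°  →  valid

δ = 35.07°, valid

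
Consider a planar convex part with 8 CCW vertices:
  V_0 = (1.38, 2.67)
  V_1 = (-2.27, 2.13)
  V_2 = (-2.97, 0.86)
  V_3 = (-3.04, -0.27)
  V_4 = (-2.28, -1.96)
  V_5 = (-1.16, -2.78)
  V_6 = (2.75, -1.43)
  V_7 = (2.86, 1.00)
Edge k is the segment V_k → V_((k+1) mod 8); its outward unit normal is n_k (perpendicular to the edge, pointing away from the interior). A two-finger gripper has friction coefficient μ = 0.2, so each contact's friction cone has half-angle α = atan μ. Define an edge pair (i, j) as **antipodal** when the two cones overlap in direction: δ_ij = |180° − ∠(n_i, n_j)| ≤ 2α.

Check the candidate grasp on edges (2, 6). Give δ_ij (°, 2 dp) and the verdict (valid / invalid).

δ = 0.95°, valid

α = atan 0.2 = 11.31°;  2α = 22.62°
edge 2: e_2 = (-0.07, -1.13);  n_2 = (-0.9981, +0.0618)
edge 6: e_6 = (+0.11, +2.43);  n_6 = (+0.9990, -0.0452)
∠(n_2, n_6) = 179.05°
δ = |180° − 179.05°| = 0.95°
0.95° ≤ 2α = 22.62°  →  valid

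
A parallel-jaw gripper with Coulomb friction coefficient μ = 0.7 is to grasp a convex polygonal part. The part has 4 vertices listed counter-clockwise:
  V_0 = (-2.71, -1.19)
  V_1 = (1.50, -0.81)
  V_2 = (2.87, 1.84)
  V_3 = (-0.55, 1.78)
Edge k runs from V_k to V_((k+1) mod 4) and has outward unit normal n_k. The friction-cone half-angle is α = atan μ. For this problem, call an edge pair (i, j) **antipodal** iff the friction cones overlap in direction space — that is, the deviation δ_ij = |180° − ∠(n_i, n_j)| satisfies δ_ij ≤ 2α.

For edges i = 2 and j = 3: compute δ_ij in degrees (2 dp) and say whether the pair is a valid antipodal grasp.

α = atan 0.7 = 34.99°;  2α = 69.98°
edge 2: e_2 = (-3.42, -0.06);  n_2 = (-0.0175, +0.9998)
edge 3: e_3 = (-2.16, -2.97);  n_3 = (-0.8087, +0.5882)
∠(n_2, n_3) = 52.97°
δ = |180° − 52.97°| = 127.03°
127.03° > 2α = 69.98°  →  invalid

δ = 127.03°, invalid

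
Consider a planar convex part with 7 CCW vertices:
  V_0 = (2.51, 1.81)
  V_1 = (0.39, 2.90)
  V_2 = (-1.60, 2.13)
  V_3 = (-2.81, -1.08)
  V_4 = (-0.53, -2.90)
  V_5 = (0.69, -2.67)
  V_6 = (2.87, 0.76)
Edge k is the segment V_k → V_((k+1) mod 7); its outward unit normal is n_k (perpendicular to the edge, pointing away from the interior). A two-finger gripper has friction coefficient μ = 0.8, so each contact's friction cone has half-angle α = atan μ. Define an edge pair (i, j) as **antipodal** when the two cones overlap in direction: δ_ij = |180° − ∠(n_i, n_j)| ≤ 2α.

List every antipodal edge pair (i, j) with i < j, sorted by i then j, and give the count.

count = 9; pairs: (0,3), (0,4), (1,3), (1,4), (1,5), (2,4), (2,5), (2,6), (3,6)

α = atan 0.8 = 38.66°;  2α = 77.32°
n_0 = (+0.4573, +0.8893)
n_1 = (-0.3609, +0.9326)
n_2 = (-0.9357, +0.3527)
n_3 = (-0.6239, -0.7815)
n_4 = (+0.1853, -0.9827)
n_5 = (+0.8440, -0.5364)
n_6 = (+0.9459, +0.3243)
  (0,1): δ = 131.64°  ·
  (0,2): δ = 83.44°  ·
  (0,3): δ = 11.39°  ✓
  (0,4): δ = 37.89°  ✓
  (0,5): δ = 84.77°  ·
  (0,6): δ = 136.13°  ·
  (1,2): δ = 131.81°  ·
  (1,3): δ = 59.75°  ✓
  (1,4): δ = 10.48°  ✓
  (1,5): δ = 36.41°  ✓
  (1,6): δ = 87.77°  ·
  (2,3): δ = 107.94°  ·
  (2,4): δ = 58.67°  ✓
  (2,5): δ = 11.78°  ✓
  (2,6): δ = 39.58°  ✓
  (3,4): δ = 130.73°  ·
  (3,5): δ = 83.84°  ·
  (3,6): δ = 32.48°  ✓
  (4,5): δ = 133.12°  ·
  (4,6): δ = 81.75°  ·
  (5,6): δ = 128.64°  ·
antipodal pairs: 9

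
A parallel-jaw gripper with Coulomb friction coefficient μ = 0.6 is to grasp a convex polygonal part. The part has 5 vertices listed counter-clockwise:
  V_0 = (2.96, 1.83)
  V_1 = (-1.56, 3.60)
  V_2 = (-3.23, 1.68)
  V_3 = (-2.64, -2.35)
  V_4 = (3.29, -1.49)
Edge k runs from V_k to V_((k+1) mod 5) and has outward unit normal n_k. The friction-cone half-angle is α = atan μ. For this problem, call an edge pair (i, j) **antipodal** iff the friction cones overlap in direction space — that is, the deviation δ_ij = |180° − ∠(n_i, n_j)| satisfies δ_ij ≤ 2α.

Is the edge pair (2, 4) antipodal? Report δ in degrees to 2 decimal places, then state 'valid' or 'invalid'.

α = atan 0.6 = 30.96°;  2α = 61.93°
edge 2: e_2 = (+0.59, -4.03);  n_2 = (-0.9895, -0.1449)
edge 4: e_4 = (-0.33, +3.32);  n_4 = (+0.9951, +0.0989)
∠(n_2, n_4) = 177.35°
δ = |180° − 177.35°| = 2.65°
2.65° ≤ 2α = 61.93°  →  valid

δ = 2.65°, valid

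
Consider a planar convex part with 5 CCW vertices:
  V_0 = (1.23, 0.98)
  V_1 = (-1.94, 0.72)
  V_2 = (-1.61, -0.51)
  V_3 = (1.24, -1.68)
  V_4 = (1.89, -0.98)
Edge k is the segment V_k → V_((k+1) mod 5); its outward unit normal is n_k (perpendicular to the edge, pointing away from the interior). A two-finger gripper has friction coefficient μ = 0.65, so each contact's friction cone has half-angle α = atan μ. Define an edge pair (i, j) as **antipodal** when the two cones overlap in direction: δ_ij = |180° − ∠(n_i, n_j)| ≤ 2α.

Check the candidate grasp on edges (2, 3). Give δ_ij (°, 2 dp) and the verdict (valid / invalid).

δ = 110.56°, invalid

α = atan 0.65 = 33.02°;  2α = 66.05°
edge 2: e_2 = (+2.85, -1.17);  n_2 = (-0.3798, -0.9251)
edge 3: e_3 = (+0.65, +0.70);  n_3 = (+0.7328, -0.6805)
∠(n_2, n_3) = 69.44°
δ = |180° − 69.44°| = 110.56°
110.56° > 2α = 66.05°  →  invalid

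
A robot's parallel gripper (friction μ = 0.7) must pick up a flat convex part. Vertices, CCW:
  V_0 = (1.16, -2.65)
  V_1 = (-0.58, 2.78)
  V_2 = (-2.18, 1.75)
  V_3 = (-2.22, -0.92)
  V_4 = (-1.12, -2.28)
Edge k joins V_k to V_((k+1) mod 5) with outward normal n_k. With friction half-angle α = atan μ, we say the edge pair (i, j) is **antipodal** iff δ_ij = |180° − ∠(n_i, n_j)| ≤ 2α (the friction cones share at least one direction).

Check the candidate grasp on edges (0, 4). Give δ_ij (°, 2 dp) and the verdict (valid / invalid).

δ = 63.01°, valid

α = atan 0.7 = 34.99°;  2α = 69.98°
edge 0: e_0 = (-1.74, +5.43);  n_0 = (+0.9523, +0.3052)
edge 4: e_4 = (+2.28, -0.37);  n_4 = (-0.1602, -0.9871)
∠(n_0, n_4) = 116.99°
δ = |180° − 116.99°| = 63.01°
63.01° ≤ 2α = 69.98°  →  valid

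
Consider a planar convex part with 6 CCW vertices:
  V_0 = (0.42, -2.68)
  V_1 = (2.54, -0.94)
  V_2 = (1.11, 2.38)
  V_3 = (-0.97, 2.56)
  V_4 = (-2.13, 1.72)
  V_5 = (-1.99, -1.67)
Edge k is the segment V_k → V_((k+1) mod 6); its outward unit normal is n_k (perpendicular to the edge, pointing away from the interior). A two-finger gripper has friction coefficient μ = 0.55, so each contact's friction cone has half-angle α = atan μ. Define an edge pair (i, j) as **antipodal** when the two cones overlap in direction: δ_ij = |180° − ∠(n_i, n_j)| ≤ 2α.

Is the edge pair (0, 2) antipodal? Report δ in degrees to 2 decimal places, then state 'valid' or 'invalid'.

α = atan 0.55 = 28.81°;  2α = 57.62°
edge 0: e_0 = (+2.12, +1.74);  n_0 = (+0.6344, -0.7730)
edge 2: e_2 = (-2.08, +0.18);  n_2 = (+0.0862, +0.9963)
∠(n_0, n_2) = 135.68°
δ = |180° − 135.68°| = 44.32°
44.32° ≤ 2α = 57.62°  →  valid

δ = 44.32°, valid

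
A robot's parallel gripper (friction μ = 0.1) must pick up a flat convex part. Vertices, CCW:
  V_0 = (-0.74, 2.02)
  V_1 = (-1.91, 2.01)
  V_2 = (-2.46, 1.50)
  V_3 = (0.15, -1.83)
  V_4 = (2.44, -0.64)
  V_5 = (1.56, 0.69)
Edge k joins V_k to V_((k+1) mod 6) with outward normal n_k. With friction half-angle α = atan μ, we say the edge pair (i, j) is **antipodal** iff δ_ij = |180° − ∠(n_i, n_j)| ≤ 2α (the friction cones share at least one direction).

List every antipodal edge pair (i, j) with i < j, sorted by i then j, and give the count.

count = 1; pairs: (2,4)

α = atan 0.1 = 5.71°;  2α = 11.42°
n_0 = (-0.0085, +1.0000)
n_1 = (-0.6799, +0.7333)
n_2 = (-0.7871, -0.6169)
n_3 = (+0.4611, -0.8873)
n_4 = (+0.8340, +0.5518)
n_5 = (+0.5006, +0.8657)
  (0,1): δ = 137.65°  ·
  (0,2): δ = 52.40°  ·
  (0,3): δ = 26.97°  ·
  (0,4): δ = 123.00°  ·
  (0,5): δ = 149.47°  ·
  (1,2): δ = 94.75°  ·
  (1,3): δ = 15.38°  ·
  (1,4): δ = 80.65°  ·
  (1,5): δ = 107.12°  ·
  (2,3): δ = 100.63°  ·
  (2,4): δ = 4.60°  ✓
  (2,5): δ = 21.87°  ·
  (3,4): δ = 83.97°  ·
  (3,5): δ = 57.50°  ·
  (4,5): δ = 153.53°  ·
antipodal pairs: 1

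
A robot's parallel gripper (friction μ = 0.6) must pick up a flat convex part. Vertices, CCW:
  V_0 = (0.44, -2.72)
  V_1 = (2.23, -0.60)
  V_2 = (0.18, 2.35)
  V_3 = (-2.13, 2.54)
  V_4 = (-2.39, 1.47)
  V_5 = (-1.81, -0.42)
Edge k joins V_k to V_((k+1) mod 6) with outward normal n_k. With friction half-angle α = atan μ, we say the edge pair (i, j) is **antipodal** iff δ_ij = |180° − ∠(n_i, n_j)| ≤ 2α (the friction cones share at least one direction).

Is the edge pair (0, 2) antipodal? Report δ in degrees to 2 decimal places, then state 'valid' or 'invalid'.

α = atan 0.6 = 30.96°;  2α = 61.93°
edge 0: e_0 = (+1.79, +2.12);  n_0 = (+0.7641, -0.6451)
edge 2: e_2 = (-2.31, +0.19);  n_2 = (+0.0820, +0.9966)
∠(n_0, n_2) = 125.47°
δ = |180° − 125.47°| = 54.53°
54.53° ≤ 2α = 61.93°  →  valid

δ = 54.53°, valid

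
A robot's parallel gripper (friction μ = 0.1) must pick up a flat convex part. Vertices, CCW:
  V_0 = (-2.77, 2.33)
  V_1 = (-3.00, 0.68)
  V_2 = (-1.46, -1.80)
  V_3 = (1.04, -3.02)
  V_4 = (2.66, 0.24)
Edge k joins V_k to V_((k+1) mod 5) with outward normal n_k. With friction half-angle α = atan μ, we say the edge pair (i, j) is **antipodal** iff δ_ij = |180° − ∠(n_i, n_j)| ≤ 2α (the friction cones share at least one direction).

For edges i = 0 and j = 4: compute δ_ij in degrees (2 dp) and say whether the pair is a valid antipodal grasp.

α = atan 0.1 = 5.71°;  2α = 11.42°
edge 0: e_0 = (-0.23, -1.65);  n_0 = (-0.9904, +0.1381)
edge 4: e_4 = (-5.43, +2.09);  n_4 = (+0.3592, +0.9333)
∠(n_0, n_4) = 103.12°
δ = |180° − 103.12°| = 76.88°
76.88° > 2α = 11.42°  →  invalid

δ = 76.88°, invalid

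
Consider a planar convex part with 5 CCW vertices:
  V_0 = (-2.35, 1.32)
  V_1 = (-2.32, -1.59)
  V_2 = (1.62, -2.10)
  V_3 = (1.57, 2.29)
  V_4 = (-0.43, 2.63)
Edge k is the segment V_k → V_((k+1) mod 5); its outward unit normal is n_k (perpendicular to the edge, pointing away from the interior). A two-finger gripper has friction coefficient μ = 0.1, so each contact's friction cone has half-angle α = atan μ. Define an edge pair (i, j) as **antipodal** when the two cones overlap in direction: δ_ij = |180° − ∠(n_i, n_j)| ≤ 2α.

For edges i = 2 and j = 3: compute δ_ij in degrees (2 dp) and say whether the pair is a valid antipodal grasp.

α = atan 0.1 = 5.71°;  2α = 11.42°
edge 2: e_2 = (-0.05, +4.39);  n_2 = (+0.9999, +0.0114)
edge 3: e_3 = (-2.00, +0.34);  n_3 = (+0.1676, +0.9859)
∠(n_2, n_3) = 79.70°
δ = |180° − 79.70°| = 100.30°
100.30° > 2α = 11.42°  →  invalid

δ = 100.30°, invalid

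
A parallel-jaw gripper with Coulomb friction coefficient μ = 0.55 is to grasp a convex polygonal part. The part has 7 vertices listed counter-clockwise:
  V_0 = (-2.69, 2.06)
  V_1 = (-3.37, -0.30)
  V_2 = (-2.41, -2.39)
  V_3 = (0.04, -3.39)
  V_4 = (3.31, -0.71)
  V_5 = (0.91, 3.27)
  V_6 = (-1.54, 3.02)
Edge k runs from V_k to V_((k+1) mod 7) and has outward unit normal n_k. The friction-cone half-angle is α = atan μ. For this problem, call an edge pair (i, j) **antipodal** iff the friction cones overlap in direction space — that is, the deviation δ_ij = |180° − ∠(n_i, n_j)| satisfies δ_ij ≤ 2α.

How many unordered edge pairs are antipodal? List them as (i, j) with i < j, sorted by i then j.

count = 7; pairs: (0,3), (0,4), (1,4), (2,4), (2,5), (3,5), (3,6)

α = atan 0.55 = 28.81°;  2α = 57.62°
n_0 = (-0.9609, +0.2769)
n_1 = (-0.9087, -0.4174)
n_2 = (-0.3779, -0.9258)
n_3 = (+0.6339, -0.7734)
n_4 = (+0.8564, +0.5164)
n_5 = (-0.1015, +0.9948)
n_6 = (-0.6408, +0.7677)
  (0,1): δ = 139.26°  ·
  (0,2): δ = 96.13°  ·
  (0,3): δ = 34.59°  ✓
  (0,4): δ = 47.16°  ✓
  (0,5): δ = 111.90°  ·
  (0,6): δ = 145.93°  ·
  (1,2): δ = 136.87°  ·
  (1,3): δ = 75.33°  ·
  (1,4): δ = 6.42°  ✓
  (1,5): δ = 71.16°  ·
  (1,6): δ = 105.18°  ·
  (2,3): δ = 118.46°  ·
  (2,4): δ = 36.71°  ✓
  (2,5): δ = 28.03°  ✓
  (2,6): δ = 62.06°  ·
  (3,4): δ = 98.25°  ·
  (3,5): δ = 33.51°  ✓
  (3,6): δ = 0.52°  ✓
  (4,5): δ = 115.26°  ·
  (4,6): δ = 81.24°  ·
  (5,6): δ = 145.97°  ·
antipodal pairs: 7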